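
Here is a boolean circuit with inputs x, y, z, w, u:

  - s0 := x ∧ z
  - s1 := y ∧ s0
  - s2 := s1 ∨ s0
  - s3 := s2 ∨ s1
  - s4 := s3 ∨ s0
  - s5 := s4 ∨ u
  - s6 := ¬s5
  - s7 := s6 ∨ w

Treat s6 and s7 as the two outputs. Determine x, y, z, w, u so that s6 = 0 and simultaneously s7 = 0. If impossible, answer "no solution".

x=0, y=1, z=1, w=0, u=1

Check with x=0, y=1, z=1, w=0, u=1:
s0 = x ∧ z = 0 ∧ 1 = 0
s1 = y ∧ s0 = 1 ∧ 0 = 0
s2 = s1 ∨ s0 = 0 ∨ 0 = 0
s3 = s2 ∨ s1 = 0 ∨ 0 = 0
s4 = s3 ∨ s0 = 0 ∨ 0 = 0
s5 = s4 ∨ u = 0 ∨ 1 = 1
s6 = ¬s5 = ¬1 = 0
s7 = s6 ∨ w = 0 ∨ 0 = 0
So s6 = 0 and s7 = 0.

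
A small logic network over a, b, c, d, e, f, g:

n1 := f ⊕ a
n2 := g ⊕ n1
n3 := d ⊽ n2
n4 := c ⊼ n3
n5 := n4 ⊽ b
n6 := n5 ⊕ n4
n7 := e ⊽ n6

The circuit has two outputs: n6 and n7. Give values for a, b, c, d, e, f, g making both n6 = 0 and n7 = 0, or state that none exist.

Check with a=1, b=1, c=1, d=0, e=1, f=0, g=1:
n1 = f ⊕ a = 0 ⊕ 1 = 1
n2 = g ⊕ n1 = 1 ⊕ 1 = 0
n3 = d ⊽ n2 = 0 ⊽ 0 = 1
n4 = c ⊼ n3 = 1 ⊼ 1 = 0
n5 = n4 ⊽ b = 0 ⊽ 1 = 0
n6 = n5 ⊕ n4 = 0 ⊕ 0 = 0
n7 = e ⊽ n6 = 1 ⊽ 0 = 0
So n6 = 0 and n7 = 0.

a=1, b=1, c=1, d=0, e=1, f=0, g=1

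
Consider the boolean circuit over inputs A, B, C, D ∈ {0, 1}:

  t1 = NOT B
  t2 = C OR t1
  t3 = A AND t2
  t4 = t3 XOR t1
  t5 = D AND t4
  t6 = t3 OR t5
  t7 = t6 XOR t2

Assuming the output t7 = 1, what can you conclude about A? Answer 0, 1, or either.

0

t7 = t6 XOR t2 must be 1, so t6 and t2 differ.
Every assignment with t7 = 1 has A = 0; there are 4 such assignment(s).
  A=0, B=0, C=0, D=0
  A=0, B=0, C=1, D=0
  A=0, B=1, C=1, D=0
  A=0, B=1, C=1, D=1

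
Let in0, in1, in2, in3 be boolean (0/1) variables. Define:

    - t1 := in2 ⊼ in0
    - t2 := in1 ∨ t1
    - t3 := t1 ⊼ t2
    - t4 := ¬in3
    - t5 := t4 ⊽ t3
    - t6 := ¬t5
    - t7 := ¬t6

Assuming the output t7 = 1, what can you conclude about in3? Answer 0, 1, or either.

1

t7 = ¬t6 must be 1, so t6 = 0.
t6 = ¬t5 must be 0, so t5 = 1.
Every assignment with t7 = 1 has in3 = 1; there are 6 such assignment(s).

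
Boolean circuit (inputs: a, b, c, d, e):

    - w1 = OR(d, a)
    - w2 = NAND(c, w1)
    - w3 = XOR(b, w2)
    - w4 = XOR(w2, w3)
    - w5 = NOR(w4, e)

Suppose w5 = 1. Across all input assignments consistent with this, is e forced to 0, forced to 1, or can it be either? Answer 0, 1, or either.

w5 = NOR(w4, e) must be 1, so both w4 = 0 and e = 0.
w4 = XOR(w2, w3) must be 0, so w2 and w3 are equal.
Every assignment with w5 = 1 has e = 0; there are 8 such assignment(s).

0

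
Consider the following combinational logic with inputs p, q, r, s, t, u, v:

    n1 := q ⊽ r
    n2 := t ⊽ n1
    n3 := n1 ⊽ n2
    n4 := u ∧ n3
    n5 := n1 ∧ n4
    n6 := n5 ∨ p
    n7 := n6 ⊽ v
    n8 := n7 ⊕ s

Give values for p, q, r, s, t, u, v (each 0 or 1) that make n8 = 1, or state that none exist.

n8 = n7 ⊕ s must be 1, so n7 and s differ.
Check with p=0, q=1, r=1, s=1, t=1, u=0, v=1:
n1 = q ⊽ r = 1 ⊽ 1 = 0
n2 = t ⊽ n1 = 1 ⊽ 0 = 0
n3 = n1 ⊽ n2 = 0 ⊽ 0 = 1
n4 = u ∧ n3 = 0 ∧ 1 = 0
n5 = n1 ∧ n4 = 0 ∧ 0 = 0
n6 = n5 ∨ p = 0 ∨ 0 = 0
n7 = n6 ⊽ v = 0 ⊽ 1 = 0
n8 = n7 ⊕ s = 0 ⊕ 1 = 1
So n8 = 1 as required.

p=0, q=1, r=1, s=1, t=1, u=0, v=1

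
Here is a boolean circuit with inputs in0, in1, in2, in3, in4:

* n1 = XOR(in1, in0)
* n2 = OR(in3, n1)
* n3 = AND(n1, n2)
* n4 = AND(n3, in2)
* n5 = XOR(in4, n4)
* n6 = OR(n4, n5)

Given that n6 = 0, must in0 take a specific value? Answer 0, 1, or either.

Both values of in0 occur among assignments with n6 = 0:
  in0=0: in0=0, in1=0, in2=0, in3=0, in4=0
  in0=1: in0=1, in1=0, in2=0, in3=0, in4=0

either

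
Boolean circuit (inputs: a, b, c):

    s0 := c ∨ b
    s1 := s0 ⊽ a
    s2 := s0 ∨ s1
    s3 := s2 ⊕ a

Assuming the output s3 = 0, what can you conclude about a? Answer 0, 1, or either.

s3 = s2 ⊕ a must be 0, so s2 and a are equal.
Every assignment with s3 = 0 has a = 1; there are 3 such assignment(s).
  a=1, b=0, c=1
  a=1, b=1, c=0
  a=1, b=1, c=1

1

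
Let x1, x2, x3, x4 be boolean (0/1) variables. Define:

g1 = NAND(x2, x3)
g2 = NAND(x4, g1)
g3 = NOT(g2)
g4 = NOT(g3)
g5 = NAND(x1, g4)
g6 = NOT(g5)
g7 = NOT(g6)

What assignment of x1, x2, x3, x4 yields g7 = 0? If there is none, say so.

Check with x1=1, x2=0, x3=0, x4=0:
g1 = NAND(x2, x3) = NAND(0, 0) = 1
g2 = NAND(x4, g1) = NAND(0, 1) = 1
g3 = NOT(g2) = NOT 1 = 0
g4 = NOT(g3) = NOT 0 = 1
g5 = NAND(x1, g4) = NAND(1, 1) = 0
g6 = NOT(g5) = NOT 0 = 1
g7 = NOT(g6) = NOT 1 = 0
So g7 = 0 as required.

x1=1, x2=0, x3=0, x4=0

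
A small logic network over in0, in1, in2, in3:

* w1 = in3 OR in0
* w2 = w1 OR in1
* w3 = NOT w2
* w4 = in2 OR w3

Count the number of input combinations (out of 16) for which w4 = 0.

w4 = in2 OR w3 must be 0, so both in2 = 0 and w3 = 0.
w3 = NOT w2 must be 0, so w2 = 1.
Enumerating the 16 input combinations, 7 give w4 = 0 and 9 give w4 = 1.

7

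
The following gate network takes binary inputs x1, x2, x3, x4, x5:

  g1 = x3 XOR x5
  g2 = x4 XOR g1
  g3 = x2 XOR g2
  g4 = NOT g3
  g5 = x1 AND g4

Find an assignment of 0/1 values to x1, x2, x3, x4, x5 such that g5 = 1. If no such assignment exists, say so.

x1=1 x2=0 x3=1 x4=1 x5=0

g5 = x1 AND g4 must be 1, so both x1 = 1 and g4 = 1.
Check with x1=1 x2=0 x3=1 x4=1 x5=0:
g1 = x3 XOR x5 = 1 XOR 0 = 1
g2 = x4 XOR g1 = 1 XOR 1 = 0
g3 = x2 XOR g2 = 0 XOR 0 = 0
g4 = NOT g3 = NOT 0 = 1
g5 = x1 AND g4 = 1 AND 1 = 1
So g5 = 1 as required.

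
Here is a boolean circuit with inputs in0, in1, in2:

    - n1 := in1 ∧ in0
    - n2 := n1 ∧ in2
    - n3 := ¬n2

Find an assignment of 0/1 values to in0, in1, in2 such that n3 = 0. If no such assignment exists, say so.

Check with in0=1, in1=1, in2=1:
n1 = in1 ∧ in0 = 1 ∧ 1 = 1
n2 = n1 ∧ in2 = 1 ∧ 1 = 1
n3 = ¬n2 = ¬1 = 0
So n3 = 0 as required.

in0=1, in1=1, in2=1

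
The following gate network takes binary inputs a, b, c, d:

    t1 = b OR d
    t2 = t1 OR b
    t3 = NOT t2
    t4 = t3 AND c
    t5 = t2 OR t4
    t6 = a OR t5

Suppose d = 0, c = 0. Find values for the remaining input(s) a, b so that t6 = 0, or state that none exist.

Check with d = 0, c = 0 and a=0, b=0:
t1 = b OR d = 0 OR 0 = 0
t2 = t1 OR b = 0 OR 0 = 0
t3 = NOT t2 = NOT 0 = 1
t4 = t3 AND c = 1 AND 0 = 0
t5 = t2 OR t4 = 0 OR 0 = 0
t6 = a OR t5 = 0 OR 0 = 0
So t6 = 0.

a=0 b=0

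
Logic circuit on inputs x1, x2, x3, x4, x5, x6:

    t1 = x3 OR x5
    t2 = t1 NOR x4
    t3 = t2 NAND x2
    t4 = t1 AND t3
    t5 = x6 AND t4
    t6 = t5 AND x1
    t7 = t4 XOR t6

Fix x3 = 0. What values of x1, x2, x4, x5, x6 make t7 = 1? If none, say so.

x1=0, x2=1, x4=1, x5=1, x6=0

t7 = t4 XOR t6 must be 1, so t4 and t6 differ.
Check with x3 = 0 and x1=0, x2=1, x4=1, x5=1, x6=0:
t1 = x3 OR x5 = 0 OR 1 = 1
t2 = t1 NOR x4 = 1 NOR 1 = 0
t3 = t2 NAND x2 = 0 NAND 1 = 1
t4 = t1 AND t3 = 1 AND 1 = 1
t5 = x6 AND t4 = 0 AND 1 = 0
t6 = t5 AND x1 = 0 AND 0 = 0
t7 = t4 XOR t6 = 1 XOR 0 = 1
So t7 = 1.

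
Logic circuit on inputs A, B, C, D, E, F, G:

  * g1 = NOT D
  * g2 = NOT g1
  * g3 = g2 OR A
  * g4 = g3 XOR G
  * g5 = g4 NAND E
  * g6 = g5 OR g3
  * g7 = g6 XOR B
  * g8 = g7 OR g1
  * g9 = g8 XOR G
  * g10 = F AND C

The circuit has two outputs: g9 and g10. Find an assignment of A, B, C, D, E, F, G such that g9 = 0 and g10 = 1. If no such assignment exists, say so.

A=0 B=0 C=1 D=0 E=0 F=1 G=1

Check with A=0 B=0 C=1 D=0 E=0 F=1 G=1:
g1 = NOT D = NOT 0 = 1
g2 = NOT g1 = NOT 1 = 0
g3 = g2 OR A = 0 OR 0 = 0
g4 = g3 XOR G = 0 XOR 1 = 1
g5 = g4 NAND E = 1 NAND 0 = 1
g6 = g5 OR g3 = 1 OR 0 = 1
g7 = g6 XOR B = 1 XOR 0 = 1
g8 = g7 OR g1 = 1 OR 1 = 1
g9 = g8 XOR G = 1 XOR 1 = 0
g10 = F AND C = 1 AND 1 = 1
So g9 = 0 and g10 = 1.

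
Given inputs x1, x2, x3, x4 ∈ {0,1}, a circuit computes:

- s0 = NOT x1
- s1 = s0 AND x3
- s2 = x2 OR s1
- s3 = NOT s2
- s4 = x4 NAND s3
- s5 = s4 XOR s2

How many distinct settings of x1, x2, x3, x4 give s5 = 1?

3

s5 = s4 XOR s2 must be 1, so s4 and s2 differ.
Enumerating the 16 input combinations, 3 give s5 = 1 and 13 give s5 = 0.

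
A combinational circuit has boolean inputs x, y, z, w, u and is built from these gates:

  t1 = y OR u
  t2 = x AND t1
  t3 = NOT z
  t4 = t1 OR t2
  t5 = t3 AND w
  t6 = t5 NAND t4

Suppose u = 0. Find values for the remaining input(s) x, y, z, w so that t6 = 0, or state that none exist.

t6 = t5 NAND t4 must be 0, so both t5 = 1 and t4 = 1.
Check with u = 0 and x=0, y=1, z=0, w=1:
t1 = y OR u = 1 OR 0 = 1
t2 = x AND t1 = 0 AND 1 = 0
t3 = NOT z = NOT 0 = 1
t4 = t1 OR t2 = 1 OR 0 = 1
t5 = t3 AND w = 1 AND 1 = 1
t6 = t5 NAND t4 = 1 NAND 1 = 0
So t6 = 0.

x=0, y=1, z=0, w=1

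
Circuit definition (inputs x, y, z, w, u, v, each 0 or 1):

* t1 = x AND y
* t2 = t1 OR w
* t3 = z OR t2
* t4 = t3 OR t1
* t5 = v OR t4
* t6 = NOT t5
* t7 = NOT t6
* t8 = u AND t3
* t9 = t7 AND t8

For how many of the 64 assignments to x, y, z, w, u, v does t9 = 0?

38

t9 = t7 AND t8 must be 0, so at least one of t7, t8 is 0.
Enumerating the 64 input combinations, 38 give t9 = 0 and 26 give t9 = 1.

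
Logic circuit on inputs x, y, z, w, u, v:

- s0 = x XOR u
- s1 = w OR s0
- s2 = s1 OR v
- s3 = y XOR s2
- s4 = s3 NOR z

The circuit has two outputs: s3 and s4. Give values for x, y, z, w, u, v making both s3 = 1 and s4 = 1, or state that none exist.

Across all 64 input combinations, none give both s3 = 1 and s4 = 1.

no solution exists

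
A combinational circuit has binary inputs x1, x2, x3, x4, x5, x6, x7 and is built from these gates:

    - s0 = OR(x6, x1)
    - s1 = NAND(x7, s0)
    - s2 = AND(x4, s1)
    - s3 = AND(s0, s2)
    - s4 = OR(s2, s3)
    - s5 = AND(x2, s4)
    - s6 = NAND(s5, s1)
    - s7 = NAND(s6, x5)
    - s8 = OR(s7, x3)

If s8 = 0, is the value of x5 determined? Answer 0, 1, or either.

1

s8 = OR(s7, x3) must be 0, so both s7 = 0 and x3 = 0.
s7 = NAND(s6, x5) must be 0, so both s6 = 1 and x5 = 1.
s6 = NAND(s5, s1) must be 1, so at least one of s5, s1 is 0.
Every assignment with s8 = 0 has x5 = 1; there are 27 such assignment(s).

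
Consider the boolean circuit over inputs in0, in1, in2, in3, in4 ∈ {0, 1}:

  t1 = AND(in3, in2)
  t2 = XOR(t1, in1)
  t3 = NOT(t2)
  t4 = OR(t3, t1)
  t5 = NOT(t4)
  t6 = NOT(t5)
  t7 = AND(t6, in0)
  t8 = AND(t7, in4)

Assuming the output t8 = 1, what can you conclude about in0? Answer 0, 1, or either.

t8 = AND(t7, in4) must be 1, so both t7 = 1 and in4 = 1.
t7 = AND(t6, in0) must be 1, so both t6 = 1 and in0 = 1.
t6 = NOT(t5) must be 1, so t5 = 0.
Every assignment with t8 = 1 has in0 = 1; there are 5 such assignment(s).

1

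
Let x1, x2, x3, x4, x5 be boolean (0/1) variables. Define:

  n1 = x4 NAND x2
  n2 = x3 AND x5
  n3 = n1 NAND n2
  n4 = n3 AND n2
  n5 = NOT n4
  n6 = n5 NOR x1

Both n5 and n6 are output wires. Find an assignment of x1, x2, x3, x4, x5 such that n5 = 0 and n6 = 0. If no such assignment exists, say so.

Check with x1=1 x2=1 x3=1 x4=1 x5=1:
n1 = x4 NAND x2 = 1 NAND 1 = 0
n2 = x3 AND x5 = 1 AND 1 = 1
n3 = n1 NAND n2 = 0 NAND 1 = 1
n4 = n3 AND n2 = 1 AND 1 = 1
n5 = NOT n4 = NOT 1 = 0
n6 = n5 NOR x1 = 0 NOR 1 = 0
So n5 = 0 and n6 = 0.

x1=1 x2=1 x3=1 x4=1 x5=1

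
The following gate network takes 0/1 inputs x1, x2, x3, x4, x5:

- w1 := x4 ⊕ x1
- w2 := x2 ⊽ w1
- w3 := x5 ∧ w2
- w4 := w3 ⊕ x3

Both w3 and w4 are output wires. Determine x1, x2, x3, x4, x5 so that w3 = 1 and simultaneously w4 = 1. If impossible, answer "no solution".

x1=0 x2=0 x3=0 x4=0 x5=1

Check with x1=0 x2=0 x3=0 x4=0 x5=1:
w1 = x4 ⊕ x1 = 0 ⊕ 0 = 0
w2 = x2 ⊽ w1 = 0 ⊽ 0 = 1
w3 = x5 ∧ w2 = 1 ∧ 1 = 1
w4 = w3 ⊕ x3 = 1 ⊕ 0 = 1
So w3 = 1 and w4 = 1.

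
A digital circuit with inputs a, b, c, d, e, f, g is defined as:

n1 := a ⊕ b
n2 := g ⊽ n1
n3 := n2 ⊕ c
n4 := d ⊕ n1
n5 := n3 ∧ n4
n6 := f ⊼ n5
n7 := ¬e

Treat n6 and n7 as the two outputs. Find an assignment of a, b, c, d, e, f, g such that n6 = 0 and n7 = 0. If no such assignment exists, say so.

Check with a=0, b=1, c=1, d=0, e=1, f=1, g=0:
n1 = a ⊕ b = 0 ⊕ 1 = 1
n2 = g ⊽ n1 = 0 ⊽ 1 = 0
n3 = n2 ⊕ c = 0 ⊕ 1 = 1
n4 = d ⊕ n1 = 0 ⊕ 1 = 1
n5 = n3 ∧ n4 = 1 ∧ 1 = 1
n6 = f ⊼ n5 = 1 ⊼ 1 = 0
n7 = ¬e = ¬1 = 0
So n6 = 0 and n7 = 0.

a=0, b=1, c=1, d=0, e=1, f=1, g=0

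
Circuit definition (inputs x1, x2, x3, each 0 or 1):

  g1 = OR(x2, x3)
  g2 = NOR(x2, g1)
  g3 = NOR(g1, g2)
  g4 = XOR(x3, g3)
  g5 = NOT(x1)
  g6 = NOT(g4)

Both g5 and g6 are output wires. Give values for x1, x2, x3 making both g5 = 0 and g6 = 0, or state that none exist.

x1=1, x2=0, x3=1

Check with x1=1, x2=0, x3=1:
g1 = OR(x2, x3) = OR(0, 1) = 1
g2 = NOR(x2, g1) = NOR(0, 1) = 0
g3 = NOR(g1, g2) = NOR(1, 0) = 0
g4 = XOR(x3, g3) = XOR(1, 0) = 1
g5 = NOT(x1) = NOT 1 = 0
g6 = NOT(g4) = NOT 1 = 0
So g5 = 0 and g6 = 0.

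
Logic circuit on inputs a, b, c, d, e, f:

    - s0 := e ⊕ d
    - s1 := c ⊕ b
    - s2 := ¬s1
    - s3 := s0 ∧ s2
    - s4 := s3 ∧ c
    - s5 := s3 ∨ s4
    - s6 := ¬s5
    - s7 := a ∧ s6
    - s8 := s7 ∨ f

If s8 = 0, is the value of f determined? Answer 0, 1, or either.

s8 = s7 ∨ f must be 0, so both s7 = 0 and f = 0.
Every assignment with s8 = 0 has f = 0; there are 20 such assignment(s).

0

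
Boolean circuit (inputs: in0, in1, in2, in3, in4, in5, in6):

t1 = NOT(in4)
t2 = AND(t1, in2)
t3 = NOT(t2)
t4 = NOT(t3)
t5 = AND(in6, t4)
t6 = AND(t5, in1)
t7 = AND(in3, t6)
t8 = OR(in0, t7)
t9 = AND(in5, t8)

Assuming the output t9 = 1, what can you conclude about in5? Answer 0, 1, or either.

t9 = AND(in5, t8) must be 1, so both in5 = 1 and t8 = 1.
t8 = OR(in0, t7) must be 1, so at least one of in0, t7 is 1.
Every assignment with t9 = 1 has in5 = 1; there are 33 such assignment(s).

1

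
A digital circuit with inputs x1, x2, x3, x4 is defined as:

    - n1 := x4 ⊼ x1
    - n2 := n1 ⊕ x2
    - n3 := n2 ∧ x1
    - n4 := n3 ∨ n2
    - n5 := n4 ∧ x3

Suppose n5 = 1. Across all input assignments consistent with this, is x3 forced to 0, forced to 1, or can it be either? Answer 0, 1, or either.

n5 = n4 ∧ x3 must be 1, so both n4 = 1 and x3 = 1.
n4 = n3 ∨ n2 must be 1, so at least one of n3, n2 is 1.
Every assignment with n5 = 1 has x3 = 1; there are 4 such assignment(s).
  x1=0, x2=0, x3=1, x4=0
  x1=0, x2=0, x3=1, x4=1
  x1=1, x2=0, x3=1, x4=0
  x1=1, x2=1, x3=1, x4=1

1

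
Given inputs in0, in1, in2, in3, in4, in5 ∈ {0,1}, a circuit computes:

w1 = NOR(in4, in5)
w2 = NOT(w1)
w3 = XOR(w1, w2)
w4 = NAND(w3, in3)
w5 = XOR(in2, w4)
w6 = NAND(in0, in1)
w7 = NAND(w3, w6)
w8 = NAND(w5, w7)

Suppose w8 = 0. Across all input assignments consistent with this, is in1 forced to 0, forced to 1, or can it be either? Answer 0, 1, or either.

w8 = NAND(w5, w7) must be 0, so both w5 = 1 and w7 = 1.
Every assignment with w8 = 0 has in1 = 1; there are 8 such assignment(s).

1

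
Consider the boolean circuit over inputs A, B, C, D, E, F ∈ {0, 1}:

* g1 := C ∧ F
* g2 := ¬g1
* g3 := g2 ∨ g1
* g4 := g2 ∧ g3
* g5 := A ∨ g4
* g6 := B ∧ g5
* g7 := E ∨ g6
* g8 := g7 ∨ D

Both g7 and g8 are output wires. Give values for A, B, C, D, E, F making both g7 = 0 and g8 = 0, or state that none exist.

A=1, B=0, C=0, D=0, E=0, F=1

Check with A=1, B=0, C=0, D=0, E=0, F=1:
g1 = C ∧ F = 0 ∧ 1 = 0
g2 = ¬g1 = ¬0 = 1
g3 = g2 ∨ g1 = 1 ∨ 0 = 1
g4 = g2 ∧ g3 = 1 ∧ 1 = 1
g5 = A ∨ g4 = 1 ∨ 1 = 1
g6 = B ∧ g5 = 0 ∧ 1 = 0
g7 = E ∨ g6 = 0 ∨ 0 = 0
g8 = g7 ∨ D = 0 ∨ 0 = 0
So g7 = 0 and g8 = 0.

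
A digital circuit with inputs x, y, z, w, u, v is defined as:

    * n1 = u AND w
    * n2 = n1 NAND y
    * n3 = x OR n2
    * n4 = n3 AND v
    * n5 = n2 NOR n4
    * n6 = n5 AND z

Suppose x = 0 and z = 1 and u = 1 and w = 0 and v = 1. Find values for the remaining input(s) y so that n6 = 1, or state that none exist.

no solution exists

With x = 0 and z = 1 and u = 1 and w = 0 and v = 1 fixed, none of the 2 settings of y give n6 = 1.
For example, with y=0:
n1 = u AND w = 1 AND 0 = 0
n2 = n1 NAND y = 0 NAND 0 = 1
n3 = x OR n2 = 0 OR 1 = 1
n4 = n3 AND v = 1 AND 1 = 1
n5 = n2 NOR n4 = 1 NOR 1 = 0
n6 = n5 AND z = 0 AND 1 = 0
giving n6 = 0 ≠ 1.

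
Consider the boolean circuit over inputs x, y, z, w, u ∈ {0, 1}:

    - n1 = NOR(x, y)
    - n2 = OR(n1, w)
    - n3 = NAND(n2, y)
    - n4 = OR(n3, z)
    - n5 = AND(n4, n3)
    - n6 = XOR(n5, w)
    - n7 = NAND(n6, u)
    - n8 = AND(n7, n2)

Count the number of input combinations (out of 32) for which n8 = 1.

14

n8 = AND(n7, n2) must be 1, so both n7 = 1 and n2 = 1.
n7 = NAND(n6, u) must be 1, so at least one of n6, u is 0.
n2 = OR(n1, w) must be 1, so at least one of n1, w is 1.
Enumerating the 32 input combinations, 14 give n8 = 1 and 18 give n8 = 0.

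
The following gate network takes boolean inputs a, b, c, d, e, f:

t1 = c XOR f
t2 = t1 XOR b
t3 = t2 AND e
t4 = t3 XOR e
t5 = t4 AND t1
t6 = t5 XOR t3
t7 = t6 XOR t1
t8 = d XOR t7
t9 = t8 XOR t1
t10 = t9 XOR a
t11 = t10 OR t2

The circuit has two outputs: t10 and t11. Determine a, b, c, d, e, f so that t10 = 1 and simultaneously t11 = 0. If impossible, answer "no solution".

no solution exists

Across all 64 input combinations, none give both t10 = 1 and t11 = 0.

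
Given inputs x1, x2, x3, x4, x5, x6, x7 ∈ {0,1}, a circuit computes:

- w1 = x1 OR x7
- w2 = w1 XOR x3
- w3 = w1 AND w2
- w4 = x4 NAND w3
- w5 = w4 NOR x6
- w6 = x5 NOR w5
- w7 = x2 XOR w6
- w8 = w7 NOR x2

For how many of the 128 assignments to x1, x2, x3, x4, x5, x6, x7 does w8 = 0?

93

w8 = w7 NOR x2 must be 0, so at least one of w7, x2 is 1.
Enumerating the 128 input combinations, 93 give w8 = 0 and 35 give w8 = 1.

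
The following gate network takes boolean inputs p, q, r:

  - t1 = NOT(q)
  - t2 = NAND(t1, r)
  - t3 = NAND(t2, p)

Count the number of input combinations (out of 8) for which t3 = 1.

t3 = NAND(t2, p) must be 1, so at least one of t2, p is 0.
Satisfying assignments:
  p=0, q=0, r=0
  p=0, q=0, r=1
  p=0, q=1, r=0
  p=0, q=1, r=1
  p=1, q=0, r=1

5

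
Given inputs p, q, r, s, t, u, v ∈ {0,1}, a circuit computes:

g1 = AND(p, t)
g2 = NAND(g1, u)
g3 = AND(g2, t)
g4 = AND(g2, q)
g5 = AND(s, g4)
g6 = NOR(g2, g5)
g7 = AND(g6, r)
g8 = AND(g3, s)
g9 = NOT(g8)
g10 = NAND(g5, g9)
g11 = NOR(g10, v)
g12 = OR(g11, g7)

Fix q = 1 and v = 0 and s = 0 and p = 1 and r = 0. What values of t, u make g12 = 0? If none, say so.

g12 = OR(g11, g7) must be 0, so both g11 = 0 and g7 = 0.
Check with q = 1 and v = 0 and s = 0 and p = 1 and r = 0 and t=0, u=1:
g1 = AND(p, t) = AND(1, 0) = 0
g2 = NAND(g1, u) = NAND(0, 1) = 1
g3 = AND(g2, t) = AND(1, 0) = 0
g4 = AND(g2, q) = AND(1, 1) = 1
g5 = AND(s, g4) = AND(0, 1) = 0
g6 = NOR(g2, g5) = NOR(1, 0) = 0
g7 = AND(g6, r) = AND(0, 0) = 0
g8 = AND(g3, s) = AND(0, 0) = 0
g9 = NOT(g8) = NOT 0 = 1
g10 = NAND(g5, g9) = NAND(0, 1) = 1
g11 = NOR(g10, v) = NOR(1, 0) = 0
g12 = OR(g11, g7) = OR(0, 0) = 0
So g12 = 0.

t=0, u=1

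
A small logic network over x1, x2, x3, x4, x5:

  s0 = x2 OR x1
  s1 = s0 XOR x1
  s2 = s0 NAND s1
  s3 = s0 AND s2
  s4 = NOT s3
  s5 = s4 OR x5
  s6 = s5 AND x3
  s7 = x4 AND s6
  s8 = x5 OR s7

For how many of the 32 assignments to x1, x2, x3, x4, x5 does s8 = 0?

s8 = x5 OR s7 must be 0, so both x5 = 0 and s7 = 0.
s7 = x4 AND s6 must be 0, so at least one of x4, s6 is 0.
Enumerating the 32 input combinations, 14 give s8 = 0 and 18 give s8 = 1.

14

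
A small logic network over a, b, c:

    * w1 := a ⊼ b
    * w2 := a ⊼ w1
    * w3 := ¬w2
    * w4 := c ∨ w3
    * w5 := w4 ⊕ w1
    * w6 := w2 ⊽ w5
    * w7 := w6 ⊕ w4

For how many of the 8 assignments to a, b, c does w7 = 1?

3

w7 = w6 ⊕ w4 must be 1, so w6 and w4 differ.
Satisfying assignments:
  a=0, b=0, c=1
  a=0, b=1, c=1
  a=1, b=1, c=1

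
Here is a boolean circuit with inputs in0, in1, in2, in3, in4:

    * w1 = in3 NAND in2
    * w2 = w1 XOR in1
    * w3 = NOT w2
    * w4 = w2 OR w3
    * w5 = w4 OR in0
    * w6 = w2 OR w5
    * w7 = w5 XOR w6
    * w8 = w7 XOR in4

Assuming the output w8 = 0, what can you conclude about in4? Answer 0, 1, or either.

0

w8 = w7 XOR in4 must be 0, so w7 and in4 are equal.
Every assignment with w8 = 0 has in4 = 0; there are 16 such assignment(s).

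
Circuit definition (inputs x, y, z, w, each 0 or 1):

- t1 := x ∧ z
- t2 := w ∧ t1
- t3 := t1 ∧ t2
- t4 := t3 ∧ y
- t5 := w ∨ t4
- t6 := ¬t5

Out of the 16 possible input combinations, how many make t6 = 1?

8

t6 = ¬t5 must be 1, so t5 = 0.
t5 = w ∨ t4 must be 0, so both w = 0 and t4 = 0.
Enumerating the 16 input combinations, 8 give t6 = 1 and 8 give t6 = 0.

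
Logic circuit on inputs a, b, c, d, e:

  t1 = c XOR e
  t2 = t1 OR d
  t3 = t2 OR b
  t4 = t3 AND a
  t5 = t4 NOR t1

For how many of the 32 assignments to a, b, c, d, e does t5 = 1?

10

t5 = t4 NOR t1 must be 1, so both t4 = 0 and t1 = 0.
t4 = t3 AND a must be 0, so at least one of t3, a is 0.
Enumerating the 32 input combinations, 10 give t5 = 1 and 22 give t5 = 0.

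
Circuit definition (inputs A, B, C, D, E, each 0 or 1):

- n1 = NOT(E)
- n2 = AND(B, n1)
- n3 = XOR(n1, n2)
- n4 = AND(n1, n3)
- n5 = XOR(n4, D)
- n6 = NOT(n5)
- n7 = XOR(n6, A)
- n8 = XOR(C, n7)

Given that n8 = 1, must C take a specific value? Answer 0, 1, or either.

Both values of C occur among assignments with n8 = 1:
  C=0: A=0, B=0, C=0, D=0, E=1
  C=1: A=0, B=0, C=1, D=0, E=0

either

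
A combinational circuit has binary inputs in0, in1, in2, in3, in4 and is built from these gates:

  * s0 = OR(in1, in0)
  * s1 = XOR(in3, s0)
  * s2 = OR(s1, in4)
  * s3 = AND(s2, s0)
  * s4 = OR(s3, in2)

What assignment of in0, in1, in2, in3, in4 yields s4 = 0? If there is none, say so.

s4 = OR(s3, in2) must be 0, so both s3 = 0 and in2 = 0.
s3 = AND(s2, s0) must be 0, so at least one of s2, s0 is 0.
Check with in0=0 in1=1 in2=0 in3=1 in4=0:
s0 = OR(in1, in0) = OR(1, 0) = 1
s1 = XOR(in3, s0) = XOR(1, 1) = 0
s2 = OR(s1, in4) = OR(0, 0) = 0
s3 = AND(s2, s0) = AND(0, 1) = 0
s4 = OR(s3, in2) = OR(0, 0) = 0
So s4 = 0 as required.

in0=0 in1=1 in2=0 in3=1 in4=0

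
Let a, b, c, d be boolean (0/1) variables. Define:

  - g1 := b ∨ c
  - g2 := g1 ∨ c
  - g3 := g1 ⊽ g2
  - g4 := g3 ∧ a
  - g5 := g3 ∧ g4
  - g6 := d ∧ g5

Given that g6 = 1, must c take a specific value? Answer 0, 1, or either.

g6 = d ∧ g5 must be 1, so both d = 1 and g5 = 1.
g5 = g3 ∧ g4 must be 1, so both g3 = 1 and g4 = 1.
Every assignment with g6 = 1 has c = 0; there are 1 such assignment(s).
  a=1, b=0, c=0, d=1

0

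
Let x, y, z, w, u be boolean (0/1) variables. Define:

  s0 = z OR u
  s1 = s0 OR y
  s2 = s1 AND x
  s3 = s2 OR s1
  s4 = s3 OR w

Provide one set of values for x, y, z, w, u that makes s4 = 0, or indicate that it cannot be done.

s4 = s3 OR w must be 0, so both s3 = 0 and w = 0.
Check with x=0, y=0, z=0, w=0, u=0:
s0 = z OR u = 0 OR 0 = 0
s1 = s0 OR y = 0 OR 0 = 0
s2 = s1 AND x = 0 AND 0 = 0
s3 = s2 OR s1 = 0 OR 0 = 0
s4 = s3 OR w = 0 OR 0 = 0
So s4 = 0 as required.

x=0, y=0, z=0, w=0, u=0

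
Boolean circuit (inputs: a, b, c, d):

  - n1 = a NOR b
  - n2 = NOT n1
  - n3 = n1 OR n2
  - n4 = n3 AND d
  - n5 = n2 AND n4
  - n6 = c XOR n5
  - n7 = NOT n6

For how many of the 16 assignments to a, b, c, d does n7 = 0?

n7 = NOT n6 must be 0, so n6 = 1.
n6 = c XOR n5 must be 1, so c and n5 differ.
Enumerating the 16 input combinations, 8 give n7 = 0 and 8 give n7 = 1.

8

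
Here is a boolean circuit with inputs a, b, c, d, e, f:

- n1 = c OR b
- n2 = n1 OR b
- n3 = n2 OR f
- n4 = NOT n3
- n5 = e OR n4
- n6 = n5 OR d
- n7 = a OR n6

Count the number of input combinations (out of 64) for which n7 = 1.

57

n7 = a OR n6 must be 1, so at least one of a, n6 is 1.
Enumerating the 64 input combinations, 57 give n7 = 1 and 7 give n7 = 0.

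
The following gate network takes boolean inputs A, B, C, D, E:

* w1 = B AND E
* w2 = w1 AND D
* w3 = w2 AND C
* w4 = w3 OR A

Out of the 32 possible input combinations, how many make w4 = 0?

w4 = w3 OR A must be 0, so both w3 = 0 and A = 0.
w3 = w2 AND C must be 0, so at least one of w2, C is 0.
Enumerating the 32 input combinations, 15 give w4 = 0 and 17 give w4 = 1.

15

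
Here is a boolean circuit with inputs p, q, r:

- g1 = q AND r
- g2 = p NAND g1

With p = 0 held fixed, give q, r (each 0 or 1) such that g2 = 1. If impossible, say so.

q=0, r=1

Check with p = 0 and q=0, r=1:
g1 = q AND r = 0 AND 1 = 0
g2 = p NAND g1 = 0 NAND 0 = 1
So g2 = 1.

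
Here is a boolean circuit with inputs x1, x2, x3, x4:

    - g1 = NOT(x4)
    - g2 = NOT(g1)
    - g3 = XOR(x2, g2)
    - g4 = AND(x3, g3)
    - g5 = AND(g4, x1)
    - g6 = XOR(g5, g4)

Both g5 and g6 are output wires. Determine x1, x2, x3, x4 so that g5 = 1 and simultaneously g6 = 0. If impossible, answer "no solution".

Check with x1=1 x2=1 x3=1 x4=0:
g1 = NOT(x4) = NOT 0 = 1
g2 = NOT(g1) = NOT 1 = 0
g3 = XOR(x2, g2) = XOR(1, 0) = 1
g4 = AND(x3, g3) = AND(1, 1) = 1
g5 = AND(g4, x1) = AND(1, 1) = 1
g6 = XOR(g5, g4) = XOR(1, 1) = 0
So g5 = 1 and g6 = 0.

x1=1 x2=1 x3=1 x4=0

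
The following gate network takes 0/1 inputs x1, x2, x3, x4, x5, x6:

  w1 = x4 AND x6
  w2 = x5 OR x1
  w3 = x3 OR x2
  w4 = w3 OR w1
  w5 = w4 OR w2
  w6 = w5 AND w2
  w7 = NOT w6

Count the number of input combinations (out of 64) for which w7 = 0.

w7 = NOT w6 must be 0, so w6 = 1.
w6 = w5 AND w2 must be 1, so both w5 = 1 and w2 = 1.
w5 = w4 OR w2 must be 1, so at least one of w4, w2 is 1.
Enumerating the 64 input combinations, 48 give w7 = 0 and 16 give w7 = 1.

48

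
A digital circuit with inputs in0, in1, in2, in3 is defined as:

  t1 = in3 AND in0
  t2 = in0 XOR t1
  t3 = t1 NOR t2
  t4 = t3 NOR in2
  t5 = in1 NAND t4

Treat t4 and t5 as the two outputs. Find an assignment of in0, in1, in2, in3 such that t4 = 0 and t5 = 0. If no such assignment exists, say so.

no solution exists

Across all 16 input combinations, none give both t4 = 0 and t5 = 0.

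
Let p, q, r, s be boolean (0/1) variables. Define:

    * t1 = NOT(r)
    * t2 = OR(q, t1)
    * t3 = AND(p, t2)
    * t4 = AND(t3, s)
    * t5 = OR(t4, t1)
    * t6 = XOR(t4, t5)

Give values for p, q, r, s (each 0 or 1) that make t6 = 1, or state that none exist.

t6 = XOR(t4, t5) must be 1, so t4 and t5 differ.
Check with p=1, q=0, r=0, s=0:
t1 = NOT(r) = NOT 0 = 1
t2 = OR(q, t1) = OR(0, 1) = 1
t3 = AND(p, t2) = AND(1, 1) = 1
t4 = AND(t3, s) = AND(1, 0) = 0
t5 = OR(t4, t1) = OR(0, 1) = 1
t6 = XOR(t4, t5) = XOR(0, 1) = 1
So t6 = 1 as required.

p=1, q=0, r=0, s=0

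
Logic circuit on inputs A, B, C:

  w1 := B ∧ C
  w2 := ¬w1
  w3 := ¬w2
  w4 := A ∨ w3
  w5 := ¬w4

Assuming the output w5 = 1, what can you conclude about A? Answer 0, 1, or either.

0

w5 = ¬w4 must be 1, so w4 = 0.
w4 = A ∨ w3 must be 0, so both A = 0 and w3 = 0.
Every assignment with w5 = 1 has A = 0; there are 3 such assignment(s).
  A=0, B=0, C=0
  A=0, B=0, C=1
  A=0, B=1, C=0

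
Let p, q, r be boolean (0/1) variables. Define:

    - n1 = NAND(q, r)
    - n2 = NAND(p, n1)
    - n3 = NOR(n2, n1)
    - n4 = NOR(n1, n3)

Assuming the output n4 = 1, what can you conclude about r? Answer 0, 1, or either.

n4 = NOR(n1, n3) must be 1, so both n1 = 0 and n3 = 0.
n1 = NAND(q, r) must be 0, so both q = 1 and r = 1.
n3 = NOR(n2, n1) must be 0, so at least one of n2, n1 is 1.
Every assignment with n4 = 1 has r = 1; there are 2 such assignment(s).
  p=0, q=1, r=1
  p=1, q=1, r=1

1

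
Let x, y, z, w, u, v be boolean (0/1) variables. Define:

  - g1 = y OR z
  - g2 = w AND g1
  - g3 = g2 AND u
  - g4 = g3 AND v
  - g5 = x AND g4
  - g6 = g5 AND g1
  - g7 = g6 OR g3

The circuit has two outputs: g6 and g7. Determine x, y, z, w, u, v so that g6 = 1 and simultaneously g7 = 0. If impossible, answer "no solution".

no solution exists

Across all 64 input combinations, none give both g6 = 1 and g7 = 0.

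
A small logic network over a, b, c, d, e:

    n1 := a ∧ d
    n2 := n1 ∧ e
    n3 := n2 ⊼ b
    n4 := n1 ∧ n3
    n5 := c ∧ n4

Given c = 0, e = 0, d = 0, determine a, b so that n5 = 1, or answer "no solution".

With c = 0, e = 0, d = 0 fixed, none of the 4 settings of a, b give n5 = 1.
For example, with a=1, b=1:
n1 = a ∧ d = 1 ∧ 0 = 0
n2 = n1 ∧ e = 0 ∧ 0 = 0
n3 = n2 ⊼ b = 0 ⊼ 1 = 1
n4 = n1 ∧ n3 = 0 ∧ 1 = 0
n5 = c ∧ n4 = 0 ∧ 0 = 0
giving n5 = 0 ≠ 1.

no solution exists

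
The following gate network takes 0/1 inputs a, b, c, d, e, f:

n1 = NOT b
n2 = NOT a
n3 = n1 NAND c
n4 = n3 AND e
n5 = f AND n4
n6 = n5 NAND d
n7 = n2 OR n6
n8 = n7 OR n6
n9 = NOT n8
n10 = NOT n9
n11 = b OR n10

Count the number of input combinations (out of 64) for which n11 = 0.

1

n11 = b OR n10 must be 0, so both b = 0 and n10 = 0.
n10 = NOT n9 must be 0, so n9 = 1.
n9 = NOT n8 must be 1, so n8 = 0.
Satisfying assignments:
  a=1, b=0, c=0, d=1, e=1, f=1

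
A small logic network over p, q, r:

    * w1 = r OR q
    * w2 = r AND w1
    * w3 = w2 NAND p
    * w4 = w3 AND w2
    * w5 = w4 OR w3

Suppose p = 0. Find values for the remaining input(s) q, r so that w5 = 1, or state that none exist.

q=1, r=0

w5 = w4 OR w3 must be 1, so at least one of w4, w3 is 1.
Check with p = 0 and q=1, r=0:
w1 = r OR q = 0 OR 1 = 1
w2 = r AND w1 = 0 AND 1 = 0
w3 = w2 NAND p = 0 NAND 0 = 1
w4 = w3 AND w2 = 1 AND 0 = 0
w5 = w4 OR w3 = 0 OR 1 = 1
So w5 = 1.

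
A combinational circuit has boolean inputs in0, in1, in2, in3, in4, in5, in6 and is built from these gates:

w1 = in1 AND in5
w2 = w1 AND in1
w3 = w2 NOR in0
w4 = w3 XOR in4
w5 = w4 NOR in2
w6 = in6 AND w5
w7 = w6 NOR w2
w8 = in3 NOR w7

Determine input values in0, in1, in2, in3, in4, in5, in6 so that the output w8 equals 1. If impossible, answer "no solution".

w8 = in3 NOR w7 must be 1, so both in3 = 0 and w7 = 0.
w7 = w6 NOR w2 must be 0, so at least one of w6, w2 is 1.
Check with in0=1, in1=1, in2=0, in3=0, in4=1, in5=1, in6=0:
w1 = in1 AND in5 = 1 AND 1 = 1
w2 = w1 AND in1 = 1 AND 1 = 1
w3 = w2 NOR in0 = 1 NOR 1 = 0
w4 = w3 XOR in4 = 0 XOR 1 = 1
w5 = w4 NOR in2 = 1 NOR 0 = 0
w6 = in6 AND w5 = 0 AND 0 = 0
w7 = w6 NOR w2 = 0 NOR 1 = 0
w8 = in3 NOR w7 = 0 NOR 0 = 1
So w8 = 1 as required.

in0=1, in1=1, in2=0, in3=0, in4=1, in5=1, in6=0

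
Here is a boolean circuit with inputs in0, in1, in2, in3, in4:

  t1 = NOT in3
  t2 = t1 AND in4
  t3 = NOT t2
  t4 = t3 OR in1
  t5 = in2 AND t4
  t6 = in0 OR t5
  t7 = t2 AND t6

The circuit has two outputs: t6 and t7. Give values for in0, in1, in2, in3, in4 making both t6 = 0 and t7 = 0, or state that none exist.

in0=0, in1=1, in2=0, in3=0, in4=0

Check with in0=0, in1=1, in2=0, in3=0, in4=0:
t1 = NOT in3 = NOT 0 = 1
t2 = t1 AND in4 = 1 AND 0 = 0
t3 = NOT t2 = NOT 0 = 1
t4 = t3 OR in1 = 1 OR 1 = 1
t5 = in2 AND t4 = 0 AND 1 = 0
t6 = in0 OR t5 = 0 OR 0 = 0
t7 = t2 AND t6 = 0 AND 0 = 0
So t6 = 0 and t7 = 0.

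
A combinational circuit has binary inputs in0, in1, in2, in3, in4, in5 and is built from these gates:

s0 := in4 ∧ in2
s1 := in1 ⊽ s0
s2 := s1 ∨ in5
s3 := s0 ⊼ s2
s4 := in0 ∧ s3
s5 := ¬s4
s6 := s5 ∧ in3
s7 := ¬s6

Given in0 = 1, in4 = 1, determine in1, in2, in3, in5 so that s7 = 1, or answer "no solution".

Check with in0 = 1, in4 = 1 and in1=1, in2=1, in3=0, in5=1:
s0 = in4 ∧ in2 = 1 ∧ 1 = 1
s1 = in1 ⊽ s0 = 1 ⊽ 1 = 0
s2 = s1 ∨ in5 = 0 ∨ 1 = 1
s3 = s0 ⊼ s2 = 1 ⊼ 1 = 0
s4 = in0 ∧ s3 = 1 ∧ 0 = 0
s5 = ¬s4 = ¬0 = 1
s6 = s5 ∧ in3 = 1 ∧ 0 = 0
s7 = ¬s6 = ¬0 = 1
So s7 = 1.

in1=1, in2=1, in3=0, in5=1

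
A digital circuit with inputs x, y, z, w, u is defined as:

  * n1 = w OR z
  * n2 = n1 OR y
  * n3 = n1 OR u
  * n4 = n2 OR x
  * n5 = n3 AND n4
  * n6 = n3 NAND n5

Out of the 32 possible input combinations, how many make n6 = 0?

27

n6 = n3 NAND n5 must be 0, so both n3 = 1 and n5 = 1.
Enumerating the 32 input combinations, 27 give n6 = 0 and 5 give n6 = 1.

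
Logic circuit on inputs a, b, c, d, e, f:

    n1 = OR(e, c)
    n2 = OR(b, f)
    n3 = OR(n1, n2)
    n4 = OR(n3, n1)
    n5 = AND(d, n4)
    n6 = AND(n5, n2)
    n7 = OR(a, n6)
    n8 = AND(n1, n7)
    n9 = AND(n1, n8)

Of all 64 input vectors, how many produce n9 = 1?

n9 = AND(n1, n8) must be 1, so both n1 = 1 and n8 = 1.
n1 = OR(e, c) must be 1, so at least one of e, c is 1.
n8 = AND(n1, n7) must be 1, so both n1 = 1 and n7 = 1.
Enumerating the 64 input combinations, 33 give n9 = 1 and 31 give n9 = 0.

33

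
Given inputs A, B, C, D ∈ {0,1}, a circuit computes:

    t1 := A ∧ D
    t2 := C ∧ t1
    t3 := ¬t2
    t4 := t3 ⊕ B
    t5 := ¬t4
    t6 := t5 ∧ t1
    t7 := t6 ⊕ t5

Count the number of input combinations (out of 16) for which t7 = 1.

6

t7 = t6 ⊕ t5 must be 1, so t6 and t5 differ.
Satisfying assignments:
  A=0, B=1, C=0, D=0
  A=0, B=1, C=0, D=1
  A=0, B=1, C=1, D=0
  A=0, B=1, C=1, D=1
  A=1, B=1, C=0, D=0
  A=1, B=1, C=1, D=0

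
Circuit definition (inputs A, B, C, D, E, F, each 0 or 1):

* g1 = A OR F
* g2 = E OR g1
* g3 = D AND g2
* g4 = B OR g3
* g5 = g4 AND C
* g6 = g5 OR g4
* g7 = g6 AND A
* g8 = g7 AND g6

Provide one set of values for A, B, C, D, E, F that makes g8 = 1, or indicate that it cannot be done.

g8 = g7 AND g6 must be 1, so both g7 = 1 and g6 = 1.
Check with A=1, B=1, C=0, D=0, E=0, F=0:
g1 = A OR F = 1 OR 0 = 1
g2 = E OR g1 = 0 OR 1 = 1
g3 = D AND g2 = 0 AND 1 = 0
g4 = B OR g3 = 1 OR 0 = 1
g5 = g4 AND C = 1 AND 0 = 0
g6 = g5 OR g4 = 0 OR 1 = 1
g7 = g6 AND A = 1 AND 1 = 1
g8 = g7 AND g6 = 1 AND 1 = 1
So g8 = 1 as required.

A=1, B=1, C=0, D=0, E=0, F=0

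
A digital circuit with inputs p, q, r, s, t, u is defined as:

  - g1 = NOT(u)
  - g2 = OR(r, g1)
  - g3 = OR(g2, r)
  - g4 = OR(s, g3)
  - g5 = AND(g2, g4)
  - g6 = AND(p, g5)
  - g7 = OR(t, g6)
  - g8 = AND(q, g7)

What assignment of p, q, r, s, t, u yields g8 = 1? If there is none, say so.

p=1, q=1, r=1, s=0, t=1, u=0

g8 = AND(q, g7) must be 1, so both q = 1 and g7 = 1.
g7 = OR(t, g6) must be 1, so at least one of t, g6 is 1.
Check with p=1, q=1, r=1, s=0, t=1, u=0:
g1 = NOT(u) = NOT 0 = 1
g2 = OR(r, g1) = OR(1, 1) = 1
g3 = OR(g2, r) = OR(1, 1) = 1
g4 = OR(s, g3) = OR(0, 1) = 1
g5 = AND(g2, g4) = AND(1, 1) = 1
g6 = AND(p, g5) = AND(1, 1) = 1
g7 = OR(t, g6) = OR(1, 1) = 1
g8 = AND(q, g7) = AND(1, 1) = 1
So g8 = 1 as required.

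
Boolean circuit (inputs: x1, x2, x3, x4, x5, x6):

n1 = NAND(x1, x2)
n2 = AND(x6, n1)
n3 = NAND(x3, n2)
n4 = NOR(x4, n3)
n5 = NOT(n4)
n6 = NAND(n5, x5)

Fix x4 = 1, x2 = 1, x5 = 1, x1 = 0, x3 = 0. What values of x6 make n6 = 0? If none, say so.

x6=1

n6 = NAND(n5, x5) must be 0, so both n5 = 1 and x5 = 1.
n5 = NOT(n4) must be 1, so n4 = 0.
Check with x4 = 1, x2 = 1, x5 = 1, x1 = 0, x3 = 0 and x6=1:
n1 = NAND(x1, x2) = NAND(0, 1) = 1
n2 = AND(x6, n1) = AND(1, 1) = 1
n3 = NAND(x3, n2) = NAND(0, 1) = 1
n4 = NOR(x4, n3) = NOR(1, 1) = 0
n5 = NOT(n4) = NOT 0 = 1
n6 = NAND(n5, x5) = NAND(1, 1) = 0
So n6 = 0.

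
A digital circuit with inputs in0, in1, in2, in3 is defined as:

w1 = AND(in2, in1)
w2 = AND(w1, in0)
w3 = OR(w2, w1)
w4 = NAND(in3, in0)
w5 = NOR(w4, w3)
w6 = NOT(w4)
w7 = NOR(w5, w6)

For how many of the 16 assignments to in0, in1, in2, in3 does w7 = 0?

w7 = NOR(w5, w6) must be 0, so at least one of w5, w6 is 1.
Satisfying assignments:
  in0=1, in1=0, in2=0, in3=1
  in0=1, in1=0, in2=1, in3=1
  in0=1, in1=1, in2=0, in3=1
  in0=1, in1=1, in2=1, in3=1

4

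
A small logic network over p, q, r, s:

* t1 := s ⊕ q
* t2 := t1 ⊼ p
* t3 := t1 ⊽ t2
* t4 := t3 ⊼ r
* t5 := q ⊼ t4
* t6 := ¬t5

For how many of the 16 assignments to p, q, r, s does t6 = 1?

8

t6 = ¬t5 must be 1, so t5 = 0.
t5 = q ⊼ t4 must be 0, so both q = 1 and t4 = 1.
Enumerating the 16 input combinations, 8 give t6 = 1 and 8 give t6 = 0.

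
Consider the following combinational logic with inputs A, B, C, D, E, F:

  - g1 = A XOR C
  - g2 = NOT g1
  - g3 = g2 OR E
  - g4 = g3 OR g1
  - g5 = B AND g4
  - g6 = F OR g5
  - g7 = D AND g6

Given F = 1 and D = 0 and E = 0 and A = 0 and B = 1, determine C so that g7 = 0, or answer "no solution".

C=0

g7 = D AND g6 must be 0, so at least one of D, g6 is 0.
Check with F = 1 and D = 0 and E = 0 and A = 0 and B = 1 and C=0:
g1 = A XOR C = 0 XOR 0 = 0
g2 = NOT g1 = NOT 0 = 1
g3 = g2 OR E = 1 OR 0 = 1
g4 = g3 OR g1 = 1 OR 0 = 1
g5 = B AND g4 = 1 AND 1 = 1
g6 = F OR g5 = 1 OR 1 = 1
g7 = D AND g6 = 0 AND 1 = 0
So g7 = 0.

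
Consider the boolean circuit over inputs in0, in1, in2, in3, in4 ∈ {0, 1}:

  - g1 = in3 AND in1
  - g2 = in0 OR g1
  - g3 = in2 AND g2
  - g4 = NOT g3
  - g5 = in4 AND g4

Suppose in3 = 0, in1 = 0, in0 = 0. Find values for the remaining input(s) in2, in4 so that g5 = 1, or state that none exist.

g5 = in4 AND g4 must be 1, so both in4 = 1 and g4 = 1.
Check with in3 = 0, in1 = 0, in0 = 0 and in2=0, in4=1:
g1 = in3 AND in1 = 0 AND 0 = 0
g2 = in0 OR g1 = 0 OR 0 = 0
g3 = in2 AND g2 = 0 AND 0 = 0
g4 = NOT g3 = NOT 0 = 1
g5 = in4 AND g4 = 1 AND 1 = 1
So g5 = 1.

in2=0 in4=1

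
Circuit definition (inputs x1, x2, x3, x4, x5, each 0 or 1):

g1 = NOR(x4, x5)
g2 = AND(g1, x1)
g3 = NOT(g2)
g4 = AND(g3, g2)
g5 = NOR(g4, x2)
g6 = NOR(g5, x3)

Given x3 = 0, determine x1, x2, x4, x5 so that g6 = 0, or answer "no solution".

x1=0, x2=0, x4=1, x5=1

g6 = NOR(g5, x3) must be 0, so at least one of g5, x3 is 1.
Check with x3 = 0 and x1=0, x2=0, x4=1, x5=1:
g1 = NOR(x4, x5) = NOR(1, 1) = 0
g2 = AND(g1, x1) = AND(0, 0) = 0
g3 = NOT(g2) = NOT 0 = 1
g4 = AND(g3, g2) = AND(1, 0) = 0
g5 = NOR(g4, x2) = NOR(0, 0) = 1
g6 = NOR(g5, x3) = NOR(1, 0) = 0
So g6 = 0.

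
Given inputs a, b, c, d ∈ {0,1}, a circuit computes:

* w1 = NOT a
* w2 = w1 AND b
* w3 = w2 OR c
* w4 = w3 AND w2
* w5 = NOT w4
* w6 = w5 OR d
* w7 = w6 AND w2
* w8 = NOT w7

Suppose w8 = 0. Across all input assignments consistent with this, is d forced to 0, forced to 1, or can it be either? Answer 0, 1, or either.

w8 = NOT w7 must be 0, so w7 = 1.
Every assignment with w8 = 0 has d = 1; there are 2 such assignment(s).
  a=0, b=1, c=0, d=1
  a=0, b=1, c=1, d=1

1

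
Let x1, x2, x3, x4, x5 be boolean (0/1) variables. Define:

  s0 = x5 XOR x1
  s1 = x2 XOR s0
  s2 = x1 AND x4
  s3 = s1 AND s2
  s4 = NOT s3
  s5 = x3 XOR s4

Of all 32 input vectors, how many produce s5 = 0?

s5 = x3 XOR s4 must be 0, so x3 and s4 are equal.
Enumerating the 32 input combinations, 16 give s5 = 0 and 16 give s5 = 1.

16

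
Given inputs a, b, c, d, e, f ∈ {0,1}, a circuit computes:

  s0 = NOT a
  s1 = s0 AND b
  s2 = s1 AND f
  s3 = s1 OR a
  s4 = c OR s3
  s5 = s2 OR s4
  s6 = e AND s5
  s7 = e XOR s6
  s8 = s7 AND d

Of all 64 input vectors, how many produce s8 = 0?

s8 = s7 AND d must be 0, so at least one of s7, d is 0.
Enumerating the 64 input combinations, 62 give s8 = 0 and 2 give s8 = 1.

62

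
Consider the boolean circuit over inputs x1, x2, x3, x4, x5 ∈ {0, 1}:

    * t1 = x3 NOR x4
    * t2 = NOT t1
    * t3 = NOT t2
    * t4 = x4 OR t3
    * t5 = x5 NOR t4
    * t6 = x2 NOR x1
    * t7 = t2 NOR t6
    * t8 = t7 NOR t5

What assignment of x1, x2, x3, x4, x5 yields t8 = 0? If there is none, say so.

t8 = t7 NOR t5 must be 0, so at least one of t7, t5 is 1.
Check with x1=1, x2=1, x3=0, x4=0, x5=1:
t1 = x3 NOR x4 = 0 NOR 0 = 1
t2 = NOT t1 = NOT 1 = 0
t3 = NOT t2 = NOT 0 = 1
t4 = x4 OR t3 = 0 OR 1 = 1
t5 = x5 NOR t4 = 1 NOR 1 = 0
t6 = x2 NOR x1 = 1 NOR 1 = 0
t7 = t2 NOR t6 = 0 NOR 0 = 1
t8 = t7 NOR t5 = 1 NOR 0 = 0
So t8 = 0 as required.

x1=1, x2=1, x3=0, x4=0, x5=1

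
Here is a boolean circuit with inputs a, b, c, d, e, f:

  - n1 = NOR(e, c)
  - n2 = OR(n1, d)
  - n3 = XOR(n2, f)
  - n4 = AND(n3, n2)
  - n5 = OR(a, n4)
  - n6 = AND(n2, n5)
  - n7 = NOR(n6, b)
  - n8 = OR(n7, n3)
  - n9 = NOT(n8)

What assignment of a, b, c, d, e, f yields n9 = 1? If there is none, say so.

n9 = NOT(n8) must be 1, so n8 = 0.
Check with a=1, b=0, c=0, d=0, e=0, f=1:
n1 = NOR(e, c) = NOR(0, 0) = 1
n2 = OR(n1, d) = OR(1, 0) = 1
n3 = XOR(n2, f) = XOR(1, 1) = 0
n4 = AND(n3, n2) = AND(0, 1) = 0
n5 = OR(a, n4) = OR(1, 0) = 1
n6 = AND(n2, n5) = AND(1, 1) = 1
n7 = NOR(n6, b) = NOR(1, 0) = 0
n8 = OR(n7, n3) = OR(0, 0) = 0
n9 = NOT(n8) = NOT 0 = 1
So n9 = 1 as required.

a=1, b=0, c=0, d=0, e=0, f=1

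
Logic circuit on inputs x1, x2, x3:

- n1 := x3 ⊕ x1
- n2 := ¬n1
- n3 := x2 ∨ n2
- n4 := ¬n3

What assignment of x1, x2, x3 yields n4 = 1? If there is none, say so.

x1=0, x2=0, x3=1

Check with x1=0, x2=0, x3=1:
n1 = x3 ⊕ x1 = 1 ⊕ 0 = 1
n2 = ¬n1 = ¬1 = 0
n3 = x2 ∨ n2 = 0 ∨ 0 = 0
n4 = ¬n3 = ¬0 = 1
So n4 = 1 as required.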